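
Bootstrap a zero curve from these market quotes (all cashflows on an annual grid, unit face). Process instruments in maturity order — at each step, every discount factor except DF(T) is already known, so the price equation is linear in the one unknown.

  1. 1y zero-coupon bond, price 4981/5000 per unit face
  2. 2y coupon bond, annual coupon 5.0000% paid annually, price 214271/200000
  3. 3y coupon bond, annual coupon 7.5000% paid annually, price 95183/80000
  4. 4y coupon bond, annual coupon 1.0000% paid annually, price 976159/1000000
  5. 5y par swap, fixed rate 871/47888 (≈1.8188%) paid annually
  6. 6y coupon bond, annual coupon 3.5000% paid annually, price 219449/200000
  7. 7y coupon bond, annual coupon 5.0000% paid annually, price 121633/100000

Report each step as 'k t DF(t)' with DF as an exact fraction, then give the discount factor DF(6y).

step 1 [1y] zero: DF = P = 4981/5000 ≈ 0.996200
step 2 [2y] bond c/1=1/20: DF=(214271/200000 − 1/20·(0.996200))/(1+1/20) = 9729/10000 ≈ 0.972900
step 3 [3y] bond c/1=3/40: DF=(95183/80000 − 3/40·(0.996200+0.972900))/(1+3/40) = 4847/5000 ≈ 0.969400
step 4 [4y] bond c/1=1/100: DF=(976159/1000000 − 1/100·(0.996200+0.972900+0.969400))/(1+1/100) = 4687/5000 ≈ 0.937400
step 5 [5y] swap r/1=871/47888: DF=(1 − 871/47888·(0.996200+0.972900+0.969400+0.937400))/(1+871/47888) = 9129/10000 ≈ 0.912900
step 6 [6y] bond c/1=7/200: DF=(219449/200000 − 7/200·(0.996200+0.972900+0.969400+0.937400+0.912900))/(1+7/200) = 4491/5000 ≈ 0.898200
step 7 [7y] bond c/1=1/20: DF=(121633/100000 − 1/20·(0.996200+0.972900+0.969400+0.937400+0.912900+0.898200))/(1+1/20) = 2219/2500 ≈ 0.887600

1 1 4981/5000
2 2 9729/10000
3 3 4847/5000
4 4 4687/5000
5 5 9129/10000
6 6 4491/5000
7 7 2219/2500
DF(6y) = 4491/5000 ≈ 0.898200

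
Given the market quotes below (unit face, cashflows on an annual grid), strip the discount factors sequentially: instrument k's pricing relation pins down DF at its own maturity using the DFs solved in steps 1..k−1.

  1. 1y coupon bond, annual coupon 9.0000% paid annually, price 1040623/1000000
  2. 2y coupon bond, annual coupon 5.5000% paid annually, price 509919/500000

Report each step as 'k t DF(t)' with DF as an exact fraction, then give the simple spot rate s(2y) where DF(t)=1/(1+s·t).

step 1 [1y] bond c/1=9/100: DF=(1040623/1000000 − 9/100·(0))/(1+9/100) = 9547/10000 ≈ 0.954700
step 2 [2y] bond c/1=11/200: DF=(509919/500000 − 11/200·(0.954700))/(1+11/200) = 9169/10000 ≈ 0.916900

1 1 9547/10000
2 2 9169/10000
s(2y) = (1/(9169/10000) − 1)/(2) = 831/18338 ≈ 4.5316%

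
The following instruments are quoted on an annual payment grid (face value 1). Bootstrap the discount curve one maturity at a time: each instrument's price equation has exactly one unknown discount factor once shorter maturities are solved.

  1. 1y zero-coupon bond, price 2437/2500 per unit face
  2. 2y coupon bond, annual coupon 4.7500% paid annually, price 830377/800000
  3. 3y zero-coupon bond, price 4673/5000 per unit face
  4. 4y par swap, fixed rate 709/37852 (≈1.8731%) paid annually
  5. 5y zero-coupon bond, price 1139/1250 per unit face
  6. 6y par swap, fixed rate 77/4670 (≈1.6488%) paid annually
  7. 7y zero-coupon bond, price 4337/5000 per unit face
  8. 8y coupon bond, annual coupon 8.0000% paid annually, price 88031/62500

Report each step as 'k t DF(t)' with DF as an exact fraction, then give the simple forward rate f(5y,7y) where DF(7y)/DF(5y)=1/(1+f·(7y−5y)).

1 1 2437/2500
2 2 9467/10000
3 3 4673/5000
4 4 9291/10000
5 5 1139/1250
6 6 2269/2500
7 7 4337/5000
8 8 1031/1250
f(5y,7y) = ((1139/1250)/(4337/5000) − 1)/(2) = 219/8674 ≈ 2.5248%

step 1 [1y] zero: DF = P = 2437/2500 ≈ 0.974800
step 2 [2y] bond c/1=19/400: DF=(830377/800000 − 19/400·(0.974800))/(1+19/400) = 9467/10000 ≈ 0.946700
step 3 [3y] zero: DF = P = 4673/5000 ≈ 0.934600
step 4 [4y] swap r/1=709/37852: DF=(1 − 709/37852·(0.974800+0.946700+0.934600))/(1+709/37852) = 9291/10000 ≈ 0.929100
step 5 [5y] zero: DF = P = 1139/1250 ≈ 0.911200
step 6 [6y] swap r/1=77/4670: DF=(1 − 77/4670·(0.974800+0.946700+0.934600+0.929100+0.911200))/(1+77/4670) = 2269/2500 ≈ 0.907600
step 7 [7y] zero: DF = P = 4337/5000 ≈ 0.867400
step 8 [8y] bond c/1=2/25: DF=(88031/62500 − 2/25·(0.974800+0.946700+0.934600+0.929100+0.911200+0.907600+0.867400))/(1+2/25) = 1031/1250 ≈ 0.824800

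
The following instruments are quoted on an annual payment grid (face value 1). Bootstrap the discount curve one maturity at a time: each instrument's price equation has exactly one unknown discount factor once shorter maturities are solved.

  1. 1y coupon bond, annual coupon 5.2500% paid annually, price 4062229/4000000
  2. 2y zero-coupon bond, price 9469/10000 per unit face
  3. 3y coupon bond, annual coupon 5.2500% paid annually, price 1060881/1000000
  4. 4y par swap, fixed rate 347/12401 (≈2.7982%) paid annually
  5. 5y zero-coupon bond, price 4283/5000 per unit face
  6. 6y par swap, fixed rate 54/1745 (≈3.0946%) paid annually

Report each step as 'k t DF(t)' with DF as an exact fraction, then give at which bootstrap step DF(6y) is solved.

1 1 9649/10000
2 2 9469/10000
3 3 4563/5000
4 4 8959/10000
5 5 4283/5000
6 6 4163/5000
DF(6y) is solved at step 6

step 1 [1y] bond c/1=21/400: DF=(4062229/4000000 − 21/400·(0))/(1+21/400) = 9649/10000 ≈ 0.964900
step 2 [2y] zero: DF = P = 9469/10000 ≈ 0.946900
step 3 [3y] bond c/1=21/400: DF=(1060881/1000000 − 21/400·(0.964900+0.946900))/(1+21/400) = 4563/5000 ≈ 0.912600
step 4 [4y] swap r/1=347/12401: DF=(1 − 347/12401·(0.964900+0.946900+0.912600))/(1+347/12401) = 8959/10000 ≈ 0.895900
step 5 [5y] zero: DF = P = 4283/5000 ≈ 0.856600
step 6 [6y] swap r/1=54/1745: DF=(1 − 54/1745·(0.964900+0.946900+0.912600+0.895900+0.856600))/(1+54/1745) = 4163/5000 ≈ 0.832600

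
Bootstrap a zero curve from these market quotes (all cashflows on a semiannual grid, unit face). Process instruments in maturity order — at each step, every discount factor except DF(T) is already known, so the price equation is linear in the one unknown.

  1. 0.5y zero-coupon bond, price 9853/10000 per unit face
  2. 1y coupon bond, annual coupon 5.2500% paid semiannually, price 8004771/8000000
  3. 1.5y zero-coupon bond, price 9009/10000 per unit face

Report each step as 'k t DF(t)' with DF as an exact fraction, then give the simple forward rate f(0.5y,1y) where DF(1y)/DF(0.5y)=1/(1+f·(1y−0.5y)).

1 1/2 9853/10000
2 1 4749/5000
3 3/2 9009/10000
f(0.5y,1y) = ((9853/10000)/(4749/5000) − 1)/(1/2) = 355/4749 ≈ 7.4753%

step 1 [0.5y] zero: DF = P = 9853/10000 ≈ 0.985300
step 2 [1y] bond c/2=21/800: DF=(8004771/8000000 − 21/800·(0.985300))/(1+21/800) = 4749/5000 ≈ 0.949800
step 3 [1.5y] zero: DF = P = 9009/10000 ≈ 0.900900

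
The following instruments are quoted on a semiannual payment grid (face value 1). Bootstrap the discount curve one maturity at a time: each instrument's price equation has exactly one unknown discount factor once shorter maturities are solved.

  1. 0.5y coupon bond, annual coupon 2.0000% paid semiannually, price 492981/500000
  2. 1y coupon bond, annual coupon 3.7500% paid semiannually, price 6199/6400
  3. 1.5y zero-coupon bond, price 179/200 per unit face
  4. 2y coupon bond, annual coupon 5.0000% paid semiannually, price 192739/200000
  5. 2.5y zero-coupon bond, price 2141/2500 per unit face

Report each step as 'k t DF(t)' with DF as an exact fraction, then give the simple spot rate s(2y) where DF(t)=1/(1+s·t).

1 1/2 4881/5000
2 1 583/625
3 3/2 179/200
4 2 4359/5000
5 5/2 2141/2500
s(2y) = (1/(4359/5000) − 1)/(2) = 641/8718 ≈ 7.3526%

step 1 [0.5y] bond c/2=1/100: DF=(492981/500000 − 1/100·(0))/(1+1/100) = 4881/5000 ≈ 0.976200
step 2 [1y] bond c/2=3/160: DF=(6199/6400 − 3/160·(0.976200))/(1+3/160) = 583/625 ≈ 0.932800
step 3 [1.5y] zero: DF = P = 179/200 ≈ 0.895000
step 4 [2y] bond c/2=1/40: DF=(192739/200000 − 1/40·(0.976200+0.932800+0.895000))/(1+1/40) = 4359/5000 ≈ 0.871800
step 5 [2.5y] zero: DF = P = 2141/2500 ≈ 0.856400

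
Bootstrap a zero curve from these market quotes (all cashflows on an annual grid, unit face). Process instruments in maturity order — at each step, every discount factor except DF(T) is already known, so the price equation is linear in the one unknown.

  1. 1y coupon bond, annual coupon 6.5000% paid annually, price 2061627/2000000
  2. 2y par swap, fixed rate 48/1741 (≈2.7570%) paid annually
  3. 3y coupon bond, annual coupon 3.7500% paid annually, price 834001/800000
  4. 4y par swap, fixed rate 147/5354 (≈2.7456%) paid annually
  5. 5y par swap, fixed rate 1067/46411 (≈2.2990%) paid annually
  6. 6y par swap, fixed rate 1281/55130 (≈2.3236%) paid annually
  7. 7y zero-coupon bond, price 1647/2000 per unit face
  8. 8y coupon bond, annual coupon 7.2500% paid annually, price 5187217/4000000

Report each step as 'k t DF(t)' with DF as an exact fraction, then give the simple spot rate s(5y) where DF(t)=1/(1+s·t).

1 1 9679/10000
2 2 592/625
3 3 2339/2500
4 4 8971/10000
5 5 8933/10000
6 6 8719/10000
7 7 1647/2000
8 8 488/625
s(5y) = (1/(8933/10000) − 1)/(5) = 1067/44665 ≈ 2.3889%

step 1 [1y] bond c/1=13/200: DF=(2061627/2000000 − 13/200·(0))/(1+13/200) = 9679/10000 ≈ 0.967900
step 2 [2y] swap r/1=48/1741: DF=(1 − 48/1741·(0.967900))/(1+48/1741) = 592/625 ≈ 0.947200
step 3 [3y] bond c/1=3/80: DF=(834001/800000 − 3/80·(0.967900+0.947200))/(1+3/80) = 2339/2500 ≈ 0.935600
step 4 [4y] swap r/1=147/5354: DF=(1 − 147/5354·(0.967900+0.947200+0.935600))/(1+147/5354) = 8971/10000 ≈ 0.897100
step 5 [5y] swap r/1=1067/46411: DF=(1 − 1067/46411·(0.967900+0.947200+0.935600+0.897100))/(1+1067/46411) = 8933/10000 ≈ 0.893300
step 6 [6y] swap r/1=1281/55130: DF=(1 − 1281/55130·(0.967900+0.947200+0.935600+0.897100+0.893300))/(1+1281/55130) = 8719/10000 ≈ 0.871900
step 7 [7y] zero: DF = P = 1647/2000 ≈ 0.823500
step 8 [8y] bond c/1=29/400: DF=(5187217/4000000 − 29/400·(0.967900+0.947200+0.935600+0.897100+0.893300+0.871900+0.823500))/(1+29/400) = 488/625 ≈ 0.780800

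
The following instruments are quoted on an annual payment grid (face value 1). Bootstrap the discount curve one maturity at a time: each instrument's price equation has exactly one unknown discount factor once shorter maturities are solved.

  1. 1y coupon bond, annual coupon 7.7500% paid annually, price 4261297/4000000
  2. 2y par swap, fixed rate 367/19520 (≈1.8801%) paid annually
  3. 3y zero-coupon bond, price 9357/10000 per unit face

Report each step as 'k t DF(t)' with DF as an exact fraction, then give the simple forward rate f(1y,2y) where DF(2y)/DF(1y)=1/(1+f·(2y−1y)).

step 1 [1y] bond c/1=31/400: DF=(4261297/4000000 − 31/400·(0))/(1+31/400) = 9887/10000 ≈ 0.988700
step 2 [2y] swap r/1=367/19520: DF=(1 − 367/19520·(0.988700))/(1+367/19520) = 9633/10000 ≈ 0.963300
step 3 [3y] zero: DF = P = 9357/10000 ≈ 0.935700

1 1 9887/10000
2 2 9633/10000
3 3 9357/10000
f(1y,2y) = ((9887/10000)/(9633/10000) − 1)/(1) = 254/9633 ≈ 2.6368%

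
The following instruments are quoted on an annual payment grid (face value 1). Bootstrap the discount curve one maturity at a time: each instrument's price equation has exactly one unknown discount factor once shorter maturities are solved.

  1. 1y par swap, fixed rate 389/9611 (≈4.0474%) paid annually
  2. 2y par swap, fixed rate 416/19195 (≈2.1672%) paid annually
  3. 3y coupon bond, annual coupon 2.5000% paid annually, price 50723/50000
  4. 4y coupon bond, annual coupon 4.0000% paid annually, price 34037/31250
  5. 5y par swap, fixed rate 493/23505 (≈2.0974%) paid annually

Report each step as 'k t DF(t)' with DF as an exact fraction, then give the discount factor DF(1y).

step 1 [1y] swap r/1=389/9611: DF=(1 − 389/9611·(0))/(1+389/9611) = 9611/10000 ≈ 0.961100
step 2 [2y] swap r/1=416/19195: DF=(1 − 416/19195·(0.961100))/(1+416/19195) = 599/625 ≈ 0.958400
step 3 [3y] bond c/1=1/40: DF=(50723/50000 − 1/40·(0.961100+0.958400))/(1+1/40) = 9429/10000 ≈ 0.942900
step 4 [4y] bond c/1=1/25: DF=(34037/31250 − 1/25·(0.961100+0.958400+0.942900))/(1+1/25) = 2343/2500 ≈ 0.937200
step 5 [5y] swap r/1=493/23505: DF=(1 − 493/23505·(0.961100+0.958400+0.942900+0.937200))/(1+493/23505) = 4507/5000 ≈ 0.901400

1 1 9611/10000
2 2 599/625
3 3 9429/10000
4 4 2343/2500
5 5 4507/5000
DF(1y) = 9611/10000 ≈ 0.961100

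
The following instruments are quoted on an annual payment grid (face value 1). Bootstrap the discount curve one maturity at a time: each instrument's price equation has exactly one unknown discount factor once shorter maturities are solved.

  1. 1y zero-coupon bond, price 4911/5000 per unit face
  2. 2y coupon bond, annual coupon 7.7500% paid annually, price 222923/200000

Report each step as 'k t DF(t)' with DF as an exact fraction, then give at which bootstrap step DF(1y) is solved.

1 1 4911/5000
2 2 4819/5000
DF(1y) is solved at step 1

step 1 [1y] zero: DF = P = 4911/5000 ≈ 0.982200
step 2 [2y] bond c/1=31/400: DF=(222923/200000 − 31/400·(0.982200))/(1+31/400) = 4819/5000 ≈ 0.963800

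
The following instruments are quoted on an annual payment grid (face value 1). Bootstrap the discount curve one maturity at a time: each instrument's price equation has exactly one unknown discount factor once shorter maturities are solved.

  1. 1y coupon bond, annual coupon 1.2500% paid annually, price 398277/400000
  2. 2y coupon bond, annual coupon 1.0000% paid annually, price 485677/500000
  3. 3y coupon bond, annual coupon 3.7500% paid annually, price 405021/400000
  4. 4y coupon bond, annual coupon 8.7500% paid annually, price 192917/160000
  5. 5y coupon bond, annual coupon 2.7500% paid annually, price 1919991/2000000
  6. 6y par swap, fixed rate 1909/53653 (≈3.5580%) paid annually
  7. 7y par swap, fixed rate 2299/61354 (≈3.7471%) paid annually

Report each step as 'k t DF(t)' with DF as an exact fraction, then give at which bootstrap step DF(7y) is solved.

1 1 4917/5000
2 2 119/125
3 3 453/500
4 4 8801/10000
5 5 8347/10000
6 6 8091/10000
7 7 7701/10000
DF(7y) is solved at step 7

step 1 [1y] bond c/1=1/80: DF=(398277/400000 − 1/80·(0))/(1+1/80) = 4917/5000 ≈ 0.983400
step 2 [2y] bond c/1=1/100: DF=(485677/500000 − 1/100·(0.983400))/(1+1/100) = 119/125 ≈ 0.952000
step 3 [3y] bond c/1=3/80: DF=(405021/400000 − 3/80·(0.983400+0.952000))/(1+3/80) = 453/500 ≈ 0.906000
step 4 [4y] bond c/1=7/80: DF=(192917/160000 − 7/80·(0.983400+0.952000+0.906000))/(1+7/80) = 8801/10000 ≈ 0.880100
step 5 [5y] bond c/1=11/400: DF=(1919991/2000000 − 11/400·(0.983400+0.952000+0.906000+0.880100))/(1+11/400) = 8347/10000 ≈ 0.834700
step 6 [6y] swap r/1=1909/53653: DF=(1 − 1909/53653·(0.983400+0.952000+0.906000+0.880100+0.834700))/(1+1909/53653) = 8091/10000 ≈ 0.809100
step 7 [7y] swap r/1=2299/61354: DF=(1 − 2299/61354·(0.983400+0.952000+0.906000+0.880100+0.834700+0.809100))/(1+2299/61354) = 7701/10000 ≈ 0.770100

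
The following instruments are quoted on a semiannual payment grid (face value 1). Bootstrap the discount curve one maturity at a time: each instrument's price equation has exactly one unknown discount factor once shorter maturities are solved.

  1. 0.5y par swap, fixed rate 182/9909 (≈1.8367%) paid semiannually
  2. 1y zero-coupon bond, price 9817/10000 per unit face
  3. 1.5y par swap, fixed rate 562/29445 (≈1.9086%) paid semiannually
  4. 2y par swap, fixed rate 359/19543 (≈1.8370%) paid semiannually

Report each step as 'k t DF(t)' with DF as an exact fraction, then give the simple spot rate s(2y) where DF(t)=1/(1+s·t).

1 1/2 9909/10000
2 1 9817/10000
3 3/2 9719/10000
4 2 9641/10000
s(2y) = (1/(9641/10000) − 1)/(2) = 359/19282 ≈ 1.8618%

step 1 [0.5y] swap r/2=91/9909: DF=(1 − 91/9909·(0))/(1+91/9909) = 9909/10000 ≈ 0.990900
step 2 [1y] zero: DF = P = 9817/10000 ≈ 0.981700
step 3 [1.5y] swap r/2=281/29445: DF=(1 − 281/29445·(0.990900+0.981700))/(1+281/29445) = 9719/10000 ≈ 0.971900
step 4 [2y] swap r/2=359/39086: DF=(1 − 359/39086·(0.990900+0.981700+0.971900))/(1+359/39086) = 9641/10000 ≈ 0.964100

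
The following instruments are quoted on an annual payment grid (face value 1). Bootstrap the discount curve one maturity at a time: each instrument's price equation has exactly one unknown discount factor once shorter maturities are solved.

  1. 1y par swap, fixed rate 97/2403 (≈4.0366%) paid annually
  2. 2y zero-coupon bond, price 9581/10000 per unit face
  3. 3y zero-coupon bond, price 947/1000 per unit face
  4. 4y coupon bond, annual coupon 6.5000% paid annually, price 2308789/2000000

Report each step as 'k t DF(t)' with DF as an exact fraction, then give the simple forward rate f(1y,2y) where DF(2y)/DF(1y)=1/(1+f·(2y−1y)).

step 1 [1y] swap r/1=97/2403: DF=(1 − 97/2403·(0))/(1+97/2403) = 2403/2500 ≈ 0.961200
step 2 [2y] zero: DF = P = 9581/10000 ≈ 0.958100
step 3 [3y] zero: DF = P = 947/1000 ≈ 0.947000
step 4 [4y] bond c/1=13/200: DF=(2308789/2000000 − 13/200·(0.961200+0.958100+0.947000))/(1+13/200) = 909/1000 ≈ 0.909000

1 1 2403/2500
2 2 9581/10000
3 3 947/1000
4 4 909/1000
f(1y,2y) = ((2403/2500)/(9581/10000) − 1)/(1) = 31/9581 ≈ 0.3236%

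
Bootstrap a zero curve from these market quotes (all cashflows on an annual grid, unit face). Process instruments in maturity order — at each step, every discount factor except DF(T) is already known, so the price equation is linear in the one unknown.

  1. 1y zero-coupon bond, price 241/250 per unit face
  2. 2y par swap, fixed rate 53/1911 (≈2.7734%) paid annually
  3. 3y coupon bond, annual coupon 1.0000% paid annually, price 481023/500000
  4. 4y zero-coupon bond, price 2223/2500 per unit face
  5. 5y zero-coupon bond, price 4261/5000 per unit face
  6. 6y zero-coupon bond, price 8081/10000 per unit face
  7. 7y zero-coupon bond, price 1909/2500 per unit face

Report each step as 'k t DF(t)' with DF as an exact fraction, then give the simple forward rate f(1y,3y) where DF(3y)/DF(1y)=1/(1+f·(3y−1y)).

step 1 [1y] zero: DF = P = 241/250 ≈ 0.964000
step 2 [2y] swap r/1=53/1911: DF=(1 − 53/1911·(0.964000))/(1+53/1911) = 947/1000 ≈ 0.947000
step 3 [3y] bond c/1=1/100: DF=(481023/500000 − 1/100·(0.964000+0.947000))/(1+1/100) = 1167/1250 ≈ 0.933600
step 4 [4y] zero: DF = P = 2223/2500 ≈ 0.889200
step 5 [5y] zero: DF = P = 4261/5000 ≈ 0.852200
step 6 [6y] zero: DF = P = 8081/10000 ≈ 0.808100
step 7 [7y] zero: DF = P = 1909/2500 ≈ 0.763600

1 1 241/250
2 2 947/1000
3 3 1167/1250
4 4 2223/2500
5 5 4261/5000
6 6 8081/10000
7 7 1909/2500
f(1y,3y) = ((241/250)/(1167/1250) − 1)/(2) = 19/1167 ≈ 1.6281%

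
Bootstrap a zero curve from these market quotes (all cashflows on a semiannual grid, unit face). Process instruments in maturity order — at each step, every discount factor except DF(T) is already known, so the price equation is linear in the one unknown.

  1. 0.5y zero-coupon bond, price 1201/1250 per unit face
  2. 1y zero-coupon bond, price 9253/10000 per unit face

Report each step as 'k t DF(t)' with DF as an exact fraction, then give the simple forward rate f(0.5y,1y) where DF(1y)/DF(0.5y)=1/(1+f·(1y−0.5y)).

step 1 [0.5y] zero: DF = P = 1201/1250 ≈ 0.960800
step 2 [1y] zero: DF = P = 9253/10000 ≈ 0.925300

1 1/2 1201/1250
2 1 9253/10000
f(0.5y,1y) = ((1201/1250)/(9253/10000) − 1)/(1/2) = 710/9253 ≈ 7.6732%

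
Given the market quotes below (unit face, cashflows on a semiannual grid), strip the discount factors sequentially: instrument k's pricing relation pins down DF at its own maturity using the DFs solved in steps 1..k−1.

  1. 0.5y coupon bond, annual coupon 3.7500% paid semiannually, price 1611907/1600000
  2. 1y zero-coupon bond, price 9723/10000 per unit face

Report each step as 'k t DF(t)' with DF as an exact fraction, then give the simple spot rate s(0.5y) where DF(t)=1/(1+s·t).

step 1 [0.5y] bond c/2=3/160: DF=(1611907/1600000 − 3/160·(0))/(1+3/160) = 9889/10000 ≈ 0.988900
step 2 [1y] zero: DF = P = 9723/10000 ≈ 0.972300

1 1/2 9889/10000
2 1 9723/10000
s(0.5y) = (1/(9889/10000) − 1)/(1/2) = 222/9889 ≈ 2.2449%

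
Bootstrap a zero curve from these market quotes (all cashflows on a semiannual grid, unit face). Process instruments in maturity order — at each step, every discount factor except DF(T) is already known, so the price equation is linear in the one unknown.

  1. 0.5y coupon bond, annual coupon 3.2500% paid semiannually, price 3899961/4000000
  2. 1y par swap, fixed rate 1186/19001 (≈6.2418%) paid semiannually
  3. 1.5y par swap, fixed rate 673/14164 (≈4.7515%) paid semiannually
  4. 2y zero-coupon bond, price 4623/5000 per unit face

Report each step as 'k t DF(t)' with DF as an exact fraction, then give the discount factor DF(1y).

step 1 [0.5y] bond c/2=13/800: DF=(3899961/4000000 − 13/800·(0))/(1+13/800) = 4797/5000 ≈ 0.959400
step 2 [1y] swap r/2=593/19001: DF=(1 − 593/19001·(0.959400))/(1+593/19001) = 9407/10000 ≈ 0.940700
step 3 [1.5y] swap r/2=673/28328: DF=(1 − 673/28328·(0.959400+0.940700))/(1+673/28328) = 9327/10000 ≈ 0.932700
step 4 [2y] zero: DF = P = 4623/5000 ≈ 0.924600

1 1/2 4797/5000
2 1 9407/10000
3 3/2 9327/10000
4 2 4623/5000
DF(1y) = 9407/10000 ≈ 0.940700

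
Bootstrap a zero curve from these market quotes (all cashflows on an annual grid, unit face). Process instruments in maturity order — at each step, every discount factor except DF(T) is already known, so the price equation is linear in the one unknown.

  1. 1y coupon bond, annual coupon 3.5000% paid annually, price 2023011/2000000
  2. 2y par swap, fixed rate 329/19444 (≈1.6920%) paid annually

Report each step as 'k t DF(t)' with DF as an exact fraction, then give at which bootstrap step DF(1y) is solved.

1 1 9773/10000
2 2 9671/10000
DF(1y) is solved at step 1

step 1 [1y] bond c/1=7/200: DF=(2023011/2000000 − 7/200·(0))/(1+7/200) = 9773/10000 ≈ 0.977300
step 2 [2y] swap r/1=329/19444: DF=(1 − 329/19444·(0.977300))/(1+329/19444) = 9671/10000 ≈ 0.967100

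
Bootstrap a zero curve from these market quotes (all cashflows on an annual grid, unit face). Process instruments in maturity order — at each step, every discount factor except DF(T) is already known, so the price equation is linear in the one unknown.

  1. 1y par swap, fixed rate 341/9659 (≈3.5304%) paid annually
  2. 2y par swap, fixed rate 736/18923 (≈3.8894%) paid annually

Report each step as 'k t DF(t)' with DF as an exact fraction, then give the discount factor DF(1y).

step 1 [1y] swap r/1=341/9659: DF=(1 − 341/9659·(0))/(1+341/9659) = 9659/10000 ≈ 0.965900
step 2 [2y] swap r/1=736/18923: DF=(1 − 736/18923·(0.965900))/(1+736/18923) = 579/625 ≈ 0.926400

1 1 9659/10000
2 2 579/625
DF(1y) = 9659/10000 ≈ 0.965900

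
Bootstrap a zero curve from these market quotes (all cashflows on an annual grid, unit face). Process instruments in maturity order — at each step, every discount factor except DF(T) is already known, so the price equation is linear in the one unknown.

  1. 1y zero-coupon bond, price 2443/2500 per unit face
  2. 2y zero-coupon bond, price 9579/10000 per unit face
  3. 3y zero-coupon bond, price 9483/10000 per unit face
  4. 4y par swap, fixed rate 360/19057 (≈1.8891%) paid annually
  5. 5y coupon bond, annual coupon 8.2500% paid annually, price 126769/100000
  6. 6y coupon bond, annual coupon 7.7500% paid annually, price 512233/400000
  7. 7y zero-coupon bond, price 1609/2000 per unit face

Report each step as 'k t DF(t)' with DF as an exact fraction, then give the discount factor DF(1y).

step 1 [1y] zero: DF = P = 2443/2500 ≈ 0.977200
step 2 [2y] zero: DF = P = 9579/10000 ≈ 0.957900
step 3 [3y] zero: DF = P = 9483/10000 ≈ 0.948300
step 4 [4y] swap r/1=360/19057: DF=(1 − 360/19057·(0.977200+0.957900+0.948300))/(1+360/19057) = 116/125 ≈ 0.928000
step 5 [5y] bond c/1=33/400: DF=(126769/100000 − 33/400·(0.977200+0.957900+0.948300+0.928000))/(1+33/400) = 4403/5000 ≈ 0.880600
step 6 [6y] bond c/1=31/400: DF=(512233/400000 − 31/400·(0.977200+0.957900+0.948300+0.928000+0.880600))/(1+31/400) = 851/1000 ≈ 0.851000
step 7 [7y] zero: DF = P = 1609/2000 ≈ 0.804500

1 1 2443/2500
2 2 9579/10000
3 3 9483/10000
4 4 116/125
5 5 4403/5000
6 6 851/1000
7 7 1609/2000
DF(1y) = 2443/2500 ≈ 0.977200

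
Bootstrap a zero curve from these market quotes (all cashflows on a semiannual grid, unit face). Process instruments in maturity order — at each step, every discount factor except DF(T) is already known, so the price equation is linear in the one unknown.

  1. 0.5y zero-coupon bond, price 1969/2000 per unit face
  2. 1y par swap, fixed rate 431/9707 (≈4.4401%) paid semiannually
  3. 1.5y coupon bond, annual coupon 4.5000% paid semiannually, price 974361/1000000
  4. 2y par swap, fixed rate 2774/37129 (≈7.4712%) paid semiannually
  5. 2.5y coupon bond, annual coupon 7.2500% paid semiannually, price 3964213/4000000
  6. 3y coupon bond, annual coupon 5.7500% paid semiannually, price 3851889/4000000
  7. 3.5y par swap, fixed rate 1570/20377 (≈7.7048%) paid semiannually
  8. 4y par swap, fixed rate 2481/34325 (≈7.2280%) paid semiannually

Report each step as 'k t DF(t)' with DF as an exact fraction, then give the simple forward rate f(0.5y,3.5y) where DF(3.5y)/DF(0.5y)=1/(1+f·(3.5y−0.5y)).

step 1 [0.5y] zero: DF = P = 1969/2000 ≈ 0.984500
step 2 [1y] swap r/2=431/19414: DF=(1 − 431/19414·(0.984500))/(1+431/19414) = 9569/10000 ≈ 0.956900
step 3 [1.5y] bond c/2=9/400: DF=(974361/1000000 − 9/400·(0.984500+0.956900))/(1+9/400) = 4551/5000 ≈ 0.910200
step 4 [2y] swap r/2=1387/37129: DF=(1 − 1387/37129·(0.984500+0.956900+0.910200))/(1+1387/37129) = 8613/10000 ≈ 0.861300
step 5 [2.5y] bond c/2=29/800: DF=(3964213/4000000 − 29/800·(0.984500+0.956900+0.910200+0.861300))/(1+29/800) = 1653/2000 ≈ 0.826500
step 6 [3y] bond c/2=23/800: DF=(3851889/4000000 − 23/800·(0.984500+0.956900+0.910200+0.861300+0.826500))/(1+23/800) = 2023/2500 ≈ 0.809200
step 7 [3.5y] swap r/2=785/20377: DF=(1 − 785/20377·(0.984500+0.956900+0.910200+0.861300+0.826500+0.809200))/(1+785/20377) = 1529/2000 ≈ 0.764500
step 8 [4y] swap r/2=2481/68650: DF=(1 − 2481/68650·(0.984500+0.956900+0.910200+0.861300+0.826500+0.809200+0.764500))/(1+2481/68650) = 7519/10000 ≈ 0.751900

1 1/2 1969/2000
2 1 9569/10000
3 3/2 4551/5000
4 2 8613/10000
5 5/2 1653/2000
6 3 2023/2500
7 7/2 1529/2000
8 4 7519/10000
f(0.5y,3.5y) = ((1969/2000)/(1529/2000) − 1)/(3) = 40/417 ≈ 9.5923%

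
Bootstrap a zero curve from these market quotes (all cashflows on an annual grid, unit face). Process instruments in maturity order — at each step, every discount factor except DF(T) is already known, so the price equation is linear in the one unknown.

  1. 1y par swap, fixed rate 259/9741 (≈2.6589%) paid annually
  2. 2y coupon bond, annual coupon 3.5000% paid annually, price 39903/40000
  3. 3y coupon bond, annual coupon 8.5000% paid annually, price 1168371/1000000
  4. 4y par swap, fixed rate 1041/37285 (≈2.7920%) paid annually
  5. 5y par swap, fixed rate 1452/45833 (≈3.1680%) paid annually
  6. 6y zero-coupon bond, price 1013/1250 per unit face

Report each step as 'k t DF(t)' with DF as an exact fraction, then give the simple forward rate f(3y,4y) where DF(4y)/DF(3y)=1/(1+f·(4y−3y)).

step 1 [1y] swap r/1=259/9741: DF=(1 − 259/9741·(0))/(1+259/9741) = 9741/10000 ≈ 0.974100
step 2 [2y] bond c/1=7/200: DF=(39903/40000 − 7/200·(0.974100))/(1+7/200) = 9309/10000 ≈ 0.930900
step 3 [3y] bond c/1=17/200: DF=(1168371/1000000 − 17/200·(0.974100+0.930900))/(1+17/200) = 2319/2500 ≈ 0.927600
step 4 [4y] swap r/1=1041/37285: DF=(1 − 1041/37285·(0.974100+0.930900+0.927600))/(1+1041/37285) = 8959/10000 ≈ 0.895900
step 5 [5y] swap r/1=1452/45833: DF=(1 − 1452/45833·(0.974100+0.930900+0.927600+0.895900))/(1+1452/45833) = 2137/2500 ≈ 0.854800
step 6 [6y] zero: DF = P = 1013/1250 ≈ 0.810400

1 1 9741/10000
2 2 9309/10000
3 3 2319/2500
4 4 8959/10000
5 5 2137/2500
6 6 1013/1250
f(3y,4y) = ((2319/2500)/(8959/10000) − 1)/(1) = 317/8959 ≈ 3.5383%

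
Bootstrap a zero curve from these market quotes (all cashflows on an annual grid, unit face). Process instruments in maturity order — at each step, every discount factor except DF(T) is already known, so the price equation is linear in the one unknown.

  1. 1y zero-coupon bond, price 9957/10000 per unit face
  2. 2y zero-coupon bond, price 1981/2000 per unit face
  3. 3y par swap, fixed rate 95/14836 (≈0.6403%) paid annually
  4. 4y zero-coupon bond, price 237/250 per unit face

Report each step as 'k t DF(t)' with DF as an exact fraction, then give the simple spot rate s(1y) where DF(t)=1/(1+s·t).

step 1 [1y] zero: DF = P = 9957/10000 ≈ 0.995700
step 2 [2y] zero: DF = P = 1981/2000 ≈ 0.990500
step 3 [3y] swap r/1=95/14836: DF=(1 − 95/14836·(0.995700+0.990500))/(1+95/14836) = 981/1000 ≈ 0.981000
step 4 [4y] zero: DF = P = 237/250 ≈ 0.948000

1 1 9957/10000
2 2 1981/2000
3 3 981/1000
4 4 237/250
s(1y) = (1/(9957/10000) − 1)/(1) = 43/9957 ≈ 0.4319%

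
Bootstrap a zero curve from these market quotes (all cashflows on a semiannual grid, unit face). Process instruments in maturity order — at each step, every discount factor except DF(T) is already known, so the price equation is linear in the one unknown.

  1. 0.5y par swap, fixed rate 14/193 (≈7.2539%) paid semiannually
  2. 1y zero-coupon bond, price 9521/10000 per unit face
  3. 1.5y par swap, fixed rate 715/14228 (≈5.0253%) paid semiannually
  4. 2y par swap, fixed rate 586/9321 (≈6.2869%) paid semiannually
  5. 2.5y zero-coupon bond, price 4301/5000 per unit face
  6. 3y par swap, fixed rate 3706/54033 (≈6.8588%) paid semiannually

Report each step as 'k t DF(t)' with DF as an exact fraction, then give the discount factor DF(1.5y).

step 1 [0.5y] swap r/2=7/193: DF=(1 − 7/193·(0))/(1+7/193) = 193/200 ≈ 0.965000
step 2 [1y] zero: DF = P = 9521/10000 ≈ 0.952100
step 3 [1.5y] swap r/2=715/28456: DF=(1 − 715/28456·(0.965000+0.952100))/(1+715/28456) = 1857/2000 ≈ 0.928500
step 4 [2y] swap r/2=293/9321: DF=(1 − 293/9321·(0.965000+0.952100+0.928500))/(1+293/9321) = 2207/2500 ≈ 0.882800
step 5 [2.5y] zero: DF = P = 4301/5000 ≈ 0.860200
step 6 [3y] swap r/2=1853/54033: DF=(1 − 1853/54033·(0.965000+0.952100+0.928500+0.882800+0.860200))/(1+1853/54033) = 8147/10000 ≈ 0.814700

1 1/2 193/200
2 1 9521/10000
3 3/2 1857/2000
4 2 2207/2500
5 5/2 4301/5000
6 3 8147/10000
DF(1.5y) = 1857/2000 ≈ 0.928500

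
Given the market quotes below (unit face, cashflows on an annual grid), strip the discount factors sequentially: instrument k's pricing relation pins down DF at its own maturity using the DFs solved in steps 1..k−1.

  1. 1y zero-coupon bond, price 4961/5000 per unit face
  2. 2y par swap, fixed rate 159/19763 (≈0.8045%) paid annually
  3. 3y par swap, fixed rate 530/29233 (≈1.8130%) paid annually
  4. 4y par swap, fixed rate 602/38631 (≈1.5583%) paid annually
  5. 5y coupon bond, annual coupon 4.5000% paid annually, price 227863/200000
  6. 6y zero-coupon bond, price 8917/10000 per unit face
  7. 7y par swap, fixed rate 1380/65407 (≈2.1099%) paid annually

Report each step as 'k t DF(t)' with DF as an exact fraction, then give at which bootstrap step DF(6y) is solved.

1 1 4961/5000
2 2 9841/10000
3 3 947/1000
4 4 4699/5000
5 5 9239/10000
6 6 8917/10000
7 7 431/500
DF(6y) is solved at step 6

step 1 [1y] zero: DF = P = 4961/5000 ≈ 0.992200
step 2 [2y] swap r/1=159/19763: DF=(1 − 159/19763·(0.992200))/(1+159/19763) = 9841/10000 ≈ 0.984100
step 3 [3y] swap r/1=530/29233: DF=(1 − 530/29233·(0.992200+0.984100))/(1+530/29233) = 947/1000 ≈ 0.947000
step 4 [4y] swap r/1=602/38631: DF=(1 − 602/38631·(0.992200+0.984100+0.947000))/(1+602/38631) = 4699/5000 ≈ 0.939800
step 5 [5y] bond c/1=9/200: DF=(227863/200000 − 9/200·(0.992200+0.984100+0.947000+0.939800))/(1+9/200) = 9239/10000 ≈ 0.923900
step 6 [6y] zero: DF = P = 8917/10000 ≈ 0.891700
step 7 [7y] swap r/1=1380/65407: DF=(1 − 1380/65407·(0.992200+0.984100+0.947000+0.939800+0.923900+0.891700))/(1+1380/65407) = 431/500 ≈ 0.862000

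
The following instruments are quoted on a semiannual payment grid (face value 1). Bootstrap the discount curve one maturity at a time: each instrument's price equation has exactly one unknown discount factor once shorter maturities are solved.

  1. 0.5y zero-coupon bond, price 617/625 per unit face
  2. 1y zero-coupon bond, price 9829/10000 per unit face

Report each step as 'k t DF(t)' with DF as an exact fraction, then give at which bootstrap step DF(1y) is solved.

step 1 [0.5y] zero: DF = P = 617/625 ≈ 0.987200
step 2 [1y] zero: DF = P = 9829/10000 ≈ 0.982900

1 1/2 617/625
2 1 9829/10000
DF(1y) is solved at step 2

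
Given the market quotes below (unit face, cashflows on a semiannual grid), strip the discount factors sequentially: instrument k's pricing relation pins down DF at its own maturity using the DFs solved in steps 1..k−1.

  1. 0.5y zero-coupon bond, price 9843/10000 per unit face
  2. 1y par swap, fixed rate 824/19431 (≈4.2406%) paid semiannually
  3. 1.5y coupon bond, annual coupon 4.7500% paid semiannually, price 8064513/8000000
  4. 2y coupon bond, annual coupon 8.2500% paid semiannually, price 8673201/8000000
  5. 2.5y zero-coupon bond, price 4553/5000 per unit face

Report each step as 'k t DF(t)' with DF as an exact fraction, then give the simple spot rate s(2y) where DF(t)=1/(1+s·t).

1 1/2 9843/10000
2 1 2397/2500
3 3/2 2349/2500
4 2 927/1000
5 5/2 4553/5000
s(2y) = (1/(927/1000) − 1)/(2) = 73/1854 ≈ 3.9374%

step 1 [0.5y] zero: DF = P = 9843/10000 ≈ 0.984300
step 2 [1y] swap r/2=412/19431: DF=(1 − 412/19431·(0.984300))/(1+412/19431) = 2397/2500 ≈ 0.958800
step 3 [1.5y] bond c/2=19/800: DF=(8064513/8000000 − 19/800·(0.984300+0.958800))/(1+19/800) = 2349/2500 ≈ 0.939600
step 4 [2y] bond c/2=33/800: DF=(8673201/8000000 − 33/800·(0.984300+0.958800+0.939600))/(1+33/800) = 927/1000 ≈ 0.927000
step 5 [2.5y] zero: DF = P = 4553/5000 ≈ 0.910600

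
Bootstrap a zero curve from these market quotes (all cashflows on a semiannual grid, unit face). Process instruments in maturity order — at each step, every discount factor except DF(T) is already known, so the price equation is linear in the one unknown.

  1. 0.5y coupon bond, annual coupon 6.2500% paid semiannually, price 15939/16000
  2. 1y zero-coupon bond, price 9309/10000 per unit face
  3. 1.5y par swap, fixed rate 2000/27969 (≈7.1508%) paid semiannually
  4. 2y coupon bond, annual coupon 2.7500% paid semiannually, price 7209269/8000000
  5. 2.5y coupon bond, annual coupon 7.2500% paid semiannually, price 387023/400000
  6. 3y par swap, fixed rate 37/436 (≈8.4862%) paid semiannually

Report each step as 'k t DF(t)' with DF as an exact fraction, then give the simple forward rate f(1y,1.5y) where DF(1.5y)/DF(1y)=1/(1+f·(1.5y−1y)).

step 1 [0.5y] bond c/2=1/32: DF=(15939/16000 − 1/32·(0))/(1+1/32) = 483/500 ≈ 0.966000
step 2 [1y] zero: DF = P = 9309/10000 ≈ 0.930900
step 3 [1.5y] swap r/2=1000/27969: DF=(1 − 1000/27969·(0.966000+0.930900))/(1+1000/27969) = 9/10 ≈ 0.900000
step 4 [2y] bond c/2=11/800: DF=(7209269/8000000 − 11/800·(0.966000+0.930900+0.900000))/(1+11/800) = 851/1000 ≈ 0.851000
step 5 [2.5y] bond c/2=29/800: DF=(387023/400000 − 29/800·(0.966000+0.930900+0.900000+0.851000))/(1+29/800) = 8061/10000 ≈ 0.806100
step 6 [3y] swap r/2=37/872: DF=(1 − 37/872·(0.966000+0.930900+0.900000+0.851000+0.806100))/(1+37/872) = 389/500 ≈ 0.778000

1 1/2 483/500
2 1 9309/10000
3 3/2 9/10
4 2 851/1000
5 5/2 8061/10000
6 3 389/500
f(1y,1.5y) = ((9309/10000)/(9/10) − 1)/(1/2) = 103/1500 ≈ 6.8667%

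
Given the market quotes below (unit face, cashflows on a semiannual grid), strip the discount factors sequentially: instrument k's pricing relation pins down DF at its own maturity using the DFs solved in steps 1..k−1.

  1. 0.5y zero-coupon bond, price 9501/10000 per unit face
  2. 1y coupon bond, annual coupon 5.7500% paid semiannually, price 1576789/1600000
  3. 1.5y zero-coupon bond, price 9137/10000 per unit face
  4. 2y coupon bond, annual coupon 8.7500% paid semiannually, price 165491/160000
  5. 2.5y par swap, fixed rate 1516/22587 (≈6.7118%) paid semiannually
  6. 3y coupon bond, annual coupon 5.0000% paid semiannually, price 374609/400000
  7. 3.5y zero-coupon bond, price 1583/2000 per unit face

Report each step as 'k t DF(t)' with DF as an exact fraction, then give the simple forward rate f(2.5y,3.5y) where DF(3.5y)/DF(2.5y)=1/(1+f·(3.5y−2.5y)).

1 1/2 9501/10000
2 1 4657/5000
3 3/2 9137/10000
4 2 4369/5000
5 5/2 2121/2500
6 3 1607/2000
7 7/2 1583/2000
f(2.5y,3.5y) = ((2121/2500)/(1583/2000) − 1)/(1) = 569/7915 ≈ 7.1889%

step 1 [0.5y] zero: DF = P = 9501/10000 ≈ 0.950100
step 2 [1y] bond c/2=23/800: DF=(1576789/1600000 − 23/800·(0.950100))/(1+23/800) = 4657/5000 ≈ 0.931400
step 3 [1.5y] zero: DF = P = 9137/10000 ≈ 0.913700
step 4 [2y] bond c/2=7/160: DF=(165491/160000 − 7/160·(0.950100+0.931400+0.913700))/(1+7/160) = 4369/5000 ≈ 0.873800
step 5 [2.5y] swap r/2=758/22587: DF=(1 − 758/22587·(0.950100+0.931400+0.913700+0.873800))/(1+758/22587) = 2121/2500 ≈ 0.848400
step 6 [3y] bond c/2=1/40: DF=(374609/400000 − 1/40·(0.950100+0.931400+0.913700+0.873800+0.848400))/(1+1/40) = 1607/2000 ≈ 0.803500
step 7 [3.5y] zero: DF = P = 1583/2000 ≈ 0.791500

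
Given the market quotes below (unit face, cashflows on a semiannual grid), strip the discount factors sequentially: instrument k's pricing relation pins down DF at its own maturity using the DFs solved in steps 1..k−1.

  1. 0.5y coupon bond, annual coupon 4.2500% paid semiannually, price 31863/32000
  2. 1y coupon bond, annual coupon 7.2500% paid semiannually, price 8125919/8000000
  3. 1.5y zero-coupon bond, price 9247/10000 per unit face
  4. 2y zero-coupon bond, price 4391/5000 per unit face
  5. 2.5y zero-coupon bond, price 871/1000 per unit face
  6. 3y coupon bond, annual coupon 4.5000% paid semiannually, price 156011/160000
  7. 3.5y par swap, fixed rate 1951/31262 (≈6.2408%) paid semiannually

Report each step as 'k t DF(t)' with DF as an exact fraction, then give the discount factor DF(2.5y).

step 1 [0.5y] bond c/2=17/800: DF=(31863/32000 − 17/800·(0))/(1+17/800) = 39/40 ≈ 0.975000
step 2 [1y] bond c/2=29/800: DF=(8125919/8000000 − 29/800·(0.975000))/(1+29/800) = 9461/10000 ≈ 0.946100
step 3 [1.5y] zero: DF = P = 9247/10000 ≈ 0.924700
step 4 [2y] zero: DF = P = 4391/5000 ≈ 0.878200
step 5 [2.5y] zero: DF = P = 871/1000 ≈ 0.871000
step 6 [3y] bond c/2=9/400: DF=(156011/160000 − 9/400·(0.975000+0.946100+0.924700+0.878200+0.871000))/(1+9/400) = 341/400 ≈ 0.852500
step 7 [3.5y] swap r/2=1951/62524: DF=(1 − 1951/62524·(0.975000+0.946100+0.924700+0.878200+0.871000+0.852500))/(1+1951/62524) = 8049/10000 ≈ 0.804900

1 1/2 39/40
2 1 9461/10000
3 3/2 9247/10000
4 2 4391/5000
5 5/2 871/1000
6 3 341/400
7 7/2 8049/10000
DF(2.5y) = 871/1000 ≈ 0.871000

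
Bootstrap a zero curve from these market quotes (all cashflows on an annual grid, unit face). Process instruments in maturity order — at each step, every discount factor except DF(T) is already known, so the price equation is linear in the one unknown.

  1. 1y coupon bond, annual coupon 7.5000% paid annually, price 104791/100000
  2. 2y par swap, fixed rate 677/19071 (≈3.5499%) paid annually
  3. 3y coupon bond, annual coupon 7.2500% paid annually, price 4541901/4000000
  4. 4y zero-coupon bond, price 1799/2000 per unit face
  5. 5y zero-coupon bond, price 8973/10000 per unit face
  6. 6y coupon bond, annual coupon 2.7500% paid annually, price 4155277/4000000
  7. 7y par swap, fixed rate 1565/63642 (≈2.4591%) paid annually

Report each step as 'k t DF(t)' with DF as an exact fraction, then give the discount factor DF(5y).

step 1 [1y] bond c/1=3/40: DF=(104791/100000 − 3/40·(0))/(1+3/40) = 2437/2500 ≈ 0.974800
step 2 [2y] swap r/1=677/19071: DF=(1 − 677/19071·(0.974800))/(1+677/19071) = 9323/10000 ≈ 0.932300
step 3 [3y] bond c/1=29/400: DF=(4541901/4000000 − 29/400·(0.974800+0.932300))/(1+29/400) = 4649/5000 ≈ 0.929800
step 4 [4y] zero: DF = P = 1799/2000 ≈ 0.899500
step 5 [5y] zero: DF = P = 8973/10000 ≈ 0.897300
step 6 [6y] bond c/1=11/400: DF=(4155277/4000000 − 11/400·(0.974800+0.932300+0.929800+0.899500+0.897300))/(1+11/400) = 887/1000 ≈ 0.887000
step 7 [7y] swap r/1=1565/63642: DF=(1 − 1565/63642·(0.974800+0.932300+0.929800+0.899500+0.897300+0.887000))/(1+1565/63642) = 1687/2000 ≈ 0.843500

1 1 2437/2500
2 2 9323/10000
3 3 4649/5000
4 4 1799/2000
5 5 8973/10000
6 6 887/1000
7 7 1687/2000
DF(5y) = 8973/10000 ≈ 0.897300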